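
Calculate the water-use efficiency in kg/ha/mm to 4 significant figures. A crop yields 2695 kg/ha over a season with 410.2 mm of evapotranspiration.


Approach: apply the water-use efficiency ratio, WUE = yield/ET.
WUE = 2695 / 410.2 = 6.570 kg/ha/mm
Therefore the water-use efficiency = 6.570 kg/ha/mm.


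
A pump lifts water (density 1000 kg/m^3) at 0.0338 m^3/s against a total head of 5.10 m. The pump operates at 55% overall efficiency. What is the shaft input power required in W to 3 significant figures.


Approach: apply hydraulic power then efficiency conversion, P = rho*g*Q*H; P_in = P/eta.
Step 1 — hydraulic power (P = rho*g*Q*H):
  P = 1000 * 9.81 * 0.0338 * 5.10 = 1691.0 W
Step 2 — input power: P_in = P/eta = 1691.0 / 0.55 = 3070 W
Therefore the shaft input power required = 3070 W.


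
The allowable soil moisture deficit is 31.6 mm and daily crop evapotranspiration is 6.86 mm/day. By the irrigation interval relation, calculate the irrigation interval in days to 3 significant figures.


Approach: apply the irrigation interval relation, interval = SMD / ETc.
interval = 31.6 / 6.86 = 4.61 days
Therefore the irrigation interval = 4.61 days.


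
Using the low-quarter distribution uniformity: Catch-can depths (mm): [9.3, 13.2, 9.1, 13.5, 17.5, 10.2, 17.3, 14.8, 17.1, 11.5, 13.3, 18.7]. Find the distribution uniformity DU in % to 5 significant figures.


Approach: apply the low-quarter distribution uniformity, DU = (mean of lowest quarter of readings / overall mean)*100.
sorted lowest 3 of 12: [9.1, 9.3, 10.2] -> mean = 9.533333 mm
overall mean = 13.79167 mm
DU = (9.533333/13.79167)*100 = 69.124 %
Therefore the distribution uniformity DU = 69.124 %.


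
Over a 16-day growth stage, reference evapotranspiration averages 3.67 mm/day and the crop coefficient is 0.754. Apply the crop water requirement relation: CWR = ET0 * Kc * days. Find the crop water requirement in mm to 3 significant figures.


CWR = 3.67 * 0.754 * 16 = 44.3 mm
Therefore the crop water requirement = 44.3 mm.


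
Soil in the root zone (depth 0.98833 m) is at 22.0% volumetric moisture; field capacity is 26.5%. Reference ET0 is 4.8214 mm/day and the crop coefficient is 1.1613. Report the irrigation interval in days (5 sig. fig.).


Approach: apply soil-water budget scheduling, SMD = (FC-theta)/100*depth*1000; ETc = ET0*Kc; interval = SMD/ETc.
Step 1 — soil moisture deficit:
  SMD = (26.5 - 22.0)/100 * 0.98833 * 1000 = 44.47485 mm
Step 2 — daily crop ET (ETc = ET0*Kc):
  ETc = 4.8214 * 1.1613 = 5.599092 mm/day
Step 3 — irrigation interval (SMD/ETc):
  interval = 44.47485 / 5.599092 = 7.9432 days
Therefore the irrigation interval = 7.9432 days.


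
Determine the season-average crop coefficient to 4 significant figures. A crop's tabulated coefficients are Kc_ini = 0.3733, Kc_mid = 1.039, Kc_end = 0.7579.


Approach: apply a simple seasonal average, Kc_avg = (Kc_ini + Kc_mid + Kc_end)/3.
Kc_avg = (0.3733 + 1.039 + 0.7579)/3 = 0.7234
Therefore the season-average crop coefficient = 0.7234.


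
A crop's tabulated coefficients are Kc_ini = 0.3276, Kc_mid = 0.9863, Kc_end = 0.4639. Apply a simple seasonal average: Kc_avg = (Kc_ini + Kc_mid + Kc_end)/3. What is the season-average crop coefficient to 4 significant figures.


Kc_avg = (0.3276 + 0.9863 + 0.4639)/3 = 0.5926
Therefore the season-average crop coefficient = 0.5926.


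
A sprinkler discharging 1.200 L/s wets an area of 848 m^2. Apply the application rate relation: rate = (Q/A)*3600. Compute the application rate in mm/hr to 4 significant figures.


rate = (1.200 / 848) * 3600 = 5.094 mm/hr
Therefore the application rate = 5.094 mm/hr.


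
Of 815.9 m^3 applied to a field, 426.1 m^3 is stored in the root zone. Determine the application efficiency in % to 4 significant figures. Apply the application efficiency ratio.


Approach: apply the application efficiency ratio, Ea = (stored/applied)*100.
Ea = (426.1/815.9)*100 = 52.22 %
Therefore the application efficiency = 52.22 %.


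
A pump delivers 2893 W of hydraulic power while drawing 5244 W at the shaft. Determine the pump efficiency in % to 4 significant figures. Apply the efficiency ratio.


Approach: apply the efficiency ratio, eta = (P_out/P_in)*100.
eta = (2893 / 5244) * 100 = 55.17 %
Therefore the pump efficiency = 55.17 %.


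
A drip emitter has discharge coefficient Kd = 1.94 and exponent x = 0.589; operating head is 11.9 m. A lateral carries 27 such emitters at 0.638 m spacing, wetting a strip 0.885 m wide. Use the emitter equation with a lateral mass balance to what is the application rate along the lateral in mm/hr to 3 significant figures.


Approach: apply the emitter equation with a lateral mass balance, q = Kd*h^x; Q = n*q; rate = Q/(n*spacing*width).
Step 1 — single emitter flow (q = Kd*h^x):
  q = 1.94 * 11.9^0.589 = 8.3426 L/hr
Step 2 — total lateral flow: Q = 27 * 8.3426 = 225.25 L/hr
Step 3 — wetted area: A = 27 * 0.638 * 0.885 = 15.245 m^2
Step 4 — application rate: Q/A = 225.25/15.245 = 14.8 mm/hr
Therefore the application rate along the lateral = 14.8 mm/hr.


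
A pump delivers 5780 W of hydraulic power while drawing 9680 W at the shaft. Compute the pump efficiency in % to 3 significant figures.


Approach: apply the efficiency ratio, eta = (P_out/P_in)*100.
eta = (5780 / 9680) * 100 = 59.7 %
Therefore the pump efficiency = 59.7 %.


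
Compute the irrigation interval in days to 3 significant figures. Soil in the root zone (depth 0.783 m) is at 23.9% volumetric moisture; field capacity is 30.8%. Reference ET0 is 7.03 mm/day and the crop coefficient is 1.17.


Approach: apply soil-water budget scheduling, SMD = (FC-theta)/100*depth*1000; ETc = ET0*Kc; interval = SMD/ETc.
Step 1 — soil moisture deficit:
  SMD = (30.8 - 23.9)/100 * 0.783 * 1000 = 54.027 mm
Step 2 — daily crop ET (ETc = ET0*Kc):
  ETc = 7.03 * 1.17 = 8.2251 mm/day
Step 3 — irrigation interval (SMD/ETc):
  interval = 54.027 / 8.2251 = 6.57 days
Therefore the irrigation interval = 6.57 days.


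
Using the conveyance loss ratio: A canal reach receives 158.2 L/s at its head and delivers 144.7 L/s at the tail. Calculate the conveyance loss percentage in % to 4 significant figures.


Approach: apply the conveyance loss ratio, loss% = ((Q_head - Q_tail)/Q_head)*100.
loss = ((158.2 - 144.7)/158.2)*100 = 8.534 %
Therefore the conveyance loss percentage = 8.534 %.


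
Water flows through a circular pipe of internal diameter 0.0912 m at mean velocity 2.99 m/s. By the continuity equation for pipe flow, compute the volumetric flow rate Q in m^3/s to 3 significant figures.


Approach: apply the continuity equation for pipe flow, Q = A * v with A = pi*(D/2)^2.
A = pi*(0.0912/2)^2 = 0.0065325 m^2
Q = 0.0065325 * 2.99 = 0.0195 m^3/s
Therefore the volumetric flow rate Q = 0.0195 m^3/s.


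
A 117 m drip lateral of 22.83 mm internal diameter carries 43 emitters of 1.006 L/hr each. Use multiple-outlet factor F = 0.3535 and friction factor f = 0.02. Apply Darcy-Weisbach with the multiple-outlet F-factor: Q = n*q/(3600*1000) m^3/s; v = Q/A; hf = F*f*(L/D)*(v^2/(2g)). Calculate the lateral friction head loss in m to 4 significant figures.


Q = 43*1.006/(3600*1000) = 1.20161e-05 m^3/s
A = pi*(22.83e-3/2)^2 = 4.09357e-04 m^2, so v = Q/A = 0.0293537 m/s
hf = 0.3535*0.02*(117/0.02283)*(0.0293537^2/(2*9.81)) = 0.001591 m
Therefore the lateral friction head loss = 0.001591 m.


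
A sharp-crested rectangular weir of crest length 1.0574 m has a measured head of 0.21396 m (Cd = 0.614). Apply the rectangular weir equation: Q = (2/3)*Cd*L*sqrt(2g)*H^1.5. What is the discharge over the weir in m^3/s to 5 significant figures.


Q = (2/3)*0.614*1.0574*sqrt(2*9.81)*0.21396^1.5 = 0.18974 m^3/s
Therefore the discharge over the weir = 0.18974 m^3/s.


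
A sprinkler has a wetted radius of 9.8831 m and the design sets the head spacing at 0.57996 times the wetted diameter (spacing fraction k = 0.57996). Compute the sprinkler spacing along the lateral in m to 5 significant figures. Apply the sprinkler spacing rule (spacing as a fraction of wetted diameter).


Approach: apply the sprinkler spacing rule (spacing as a fraction of wetted diameter), S = k*(2*R).
S = 0.57996 * (2 * 9.8831) = 11.464 m
Therefore the sprinkler spacing along the lateral = 11.464 m.


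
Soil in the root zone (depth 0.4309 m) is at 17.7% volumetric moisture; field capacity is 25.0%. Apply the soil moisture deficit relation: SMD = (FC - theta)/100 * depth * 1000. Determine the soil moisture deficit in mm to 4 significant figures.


SMD = (25.0 - 17.7)/100 * 0.4309 * 1000 = 31.46 mm
Therefore the soil moisture deficit = 31.46 mm.


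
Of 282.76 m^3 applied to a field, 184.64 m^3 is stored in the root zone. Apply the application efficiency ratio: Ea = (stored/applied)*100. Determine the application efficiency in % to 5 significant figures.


Ea = (184.64/282.76)*100 = 65.299 %
Therefore the application efficiency = 65.299 %.


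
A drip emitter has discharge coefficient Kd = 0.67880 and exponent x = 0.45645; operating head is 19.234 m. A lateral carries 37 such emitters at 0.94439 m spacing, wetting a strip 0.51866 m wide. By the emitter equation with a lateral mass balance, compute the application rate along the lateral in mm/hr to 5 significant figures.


Approach: apply the emitter equation with a lateral mass balance, q = Kd*h^x; Q = n*q; rate = Q/(n*spacing*width).
Step 1 — single emitter flow (q = Kd*h^x):
  q = 0.67880 * 19.234^0.45645 = 2.617311 L/hr
Step 2 — total lateral flow: Q = 37 * 2.617311 = 96.84052 L/hr
Step 3 — wetted area: A = 37 * 0.94439 * 0.51866 = 18.12324 m^2
Step 4 — application rate: Q/A = 96.84052/18.12324 = 5.3434 mm/hr
Therefore the application rate along the lateral = 5.3434 mm/hr.


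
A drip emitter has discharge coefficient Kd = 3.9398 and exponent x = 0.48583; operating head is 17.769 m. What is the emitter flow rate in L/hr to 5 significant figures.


Approach: apply the emitter characteristic equation, q = Kd * h^x.
q = 3.9398 * 17.769^0.48583 = 15.944 L/hr
Therefore the emitter flow rate = 15.944 L/hr.


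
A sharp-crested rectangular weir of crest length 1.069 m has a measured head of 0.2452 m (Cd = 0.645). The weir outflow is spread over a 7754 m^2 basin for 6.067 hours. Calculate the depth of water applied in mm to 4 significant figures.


Approach: apply the rectangular weir equation with a volume-to-depth conversion, Q = (2/3)*Cd*L*sqrt(2g)*H^1.5; d = Q*t/A * 1000.
Step 1 — weir discharge:
  Q = (2/3)*0.645*1.069*sqrt(2*9.81)*0.2452^1.5 = 0.247216 m^3/s
Step 2 — volume: V = 0.247216 * 6.067*3600 = 5399.49 m^3
Step 3 — depth: d = V/A * 1000 = 5399.49/7754 * 1000 = 696.3 mm
Therefore the depth of water applied = 696.3 mm.


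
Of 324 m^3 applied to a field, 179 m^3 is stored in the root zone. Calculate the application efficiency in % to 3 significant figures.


Approach: apply the application efficiency ratio, Ea = (stored/applied)*100.
Ea = (179/324)*100 = 55.2 %
Therefore the application efficiency = 55.2 %.


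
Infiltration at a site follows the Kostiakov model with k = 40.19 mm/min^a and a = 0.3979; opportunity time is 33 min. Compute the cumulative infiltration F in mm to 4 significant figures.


Approach: apply the Kostiakov infiltration equation, F = k*t^a.
F = 40.19 * 33^0.3979 = 161.6 mm
Therefore the cumulative infiltration F = 161.6 mm.


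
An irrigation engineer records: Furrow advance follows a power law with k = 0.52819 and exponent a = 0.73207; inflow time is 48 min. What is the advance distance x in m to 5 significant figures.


Approach: apply the power-law advance function, x = k*t^a.
x = 0.52819 * 48^0.73207 = 8.9862 m
Therefore the advance distance x = 8.9862 m.


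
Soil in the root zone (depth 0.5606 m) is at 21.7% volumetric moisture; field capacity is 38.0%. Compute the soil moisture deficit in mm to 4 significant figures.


Approach: apply the soil moisture deficit relation, SMD = (FC - theta)/100 * depth * 1000.
SMD = (38.0 - 21.7)/100 * 0.5606 * 1000 = 91.38 mm
Therefore the soil moisture deficit = 91.38 mm.


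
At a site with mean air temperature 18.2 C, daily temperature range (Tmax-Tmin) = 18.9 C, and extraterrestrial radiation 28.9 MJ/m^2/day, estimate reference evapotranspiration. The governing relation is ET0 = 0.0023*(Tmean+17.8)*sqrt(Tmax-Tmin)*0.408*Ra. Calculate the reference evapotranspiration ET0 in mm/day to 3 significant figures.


ET0 = 0.0023*(18.2+17.8)*sqrt(18.9)*0.408*28.9 = 4.24 mm/day
Therefore the reference evapotranspiration ET0 = 4.24 mm/day.


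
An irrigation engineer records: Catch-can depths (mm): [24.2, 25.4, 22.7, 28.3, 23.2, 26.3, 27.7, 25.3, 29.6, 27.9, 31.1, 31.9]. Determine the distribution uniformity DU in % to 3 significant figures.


Approach: apply the low-quarter distribution uniformity, DU = (mean of lowest quarter of readings / overall mean)*100.
sorted lowest 3 of 12: [22.7, 23.2, 24.2] -> mean = 23.367 mm
overall mean = 26.967 mm
DU = (23.367/26.967)*100 = 86.7 %
Therefore the distribution uniformity DU = 86.7 %.


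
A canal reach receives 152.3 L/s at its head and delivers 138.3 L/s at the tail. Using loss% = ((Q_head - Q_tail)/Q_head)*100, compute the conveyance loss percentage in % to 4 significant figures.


loss = ((152.3 - 138.3)/152.3)*100 = 9.192 %
Therefore the conveyance loss percentage = 9.192 %.


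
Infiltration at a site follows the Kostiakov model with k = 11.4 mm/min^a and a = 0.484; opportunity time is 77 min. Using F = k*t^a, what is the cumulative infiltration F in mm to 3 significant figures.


F = 11.4 * 77^0.484 = 93.3 mm
Therefore the cumulative infiltration F = 93.3 mm.


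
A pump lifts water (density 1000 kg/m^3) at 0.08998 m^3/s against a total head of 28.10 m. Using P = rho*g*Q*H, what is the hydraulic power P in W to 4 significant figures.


P = 1000 * 9.81 * 0.08998 * 28.10 = 24800 W
Therefore the hydraulic power P = 24800 W.


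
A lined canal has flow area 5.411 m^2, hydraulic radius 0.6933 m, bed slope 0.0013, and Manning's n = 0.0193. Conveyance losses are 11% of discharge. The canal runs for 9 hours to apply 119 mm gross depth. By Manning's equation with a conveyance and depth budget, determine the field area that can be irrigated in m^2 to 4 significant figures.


Approach: apply Manning's equation with a conveyance and depth budget, Q = (1/n)*A*R^(2/3)*S^(1/2); Q_field = Q*(1-loss); Area = Q_field*t/(d/1000).
Step 1 — canal discharge (Manning's equation):
  Q = (1/0.0193) * 5.411 * 0.6933^(2/3) * 0.0013^(1/2) = 7.91844 m^3/s
Step 2 — delivered flow: Q_field = 7.91844*(1 - 11/100) = 7.04741 m^3/s
Step 3 — volume delivered: V = 7.04741 * 9*3600 = 228336 m^3
Step 4 — area served: A = V / (depth/1000) = 228336 / 0.119 = 1919000 m^2
Therefore the field area that can be irrigated = 1919000 m^2.


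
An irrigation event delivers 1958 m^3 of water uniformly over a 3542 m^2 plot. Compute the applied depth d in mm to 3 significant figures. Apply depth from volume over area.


Approach: apply depth from volume over area, d = (V/A)*1000.
d = (1958 / 3542) * 1000 = 553 mm
Therefore the applied depth d = 553 mm.


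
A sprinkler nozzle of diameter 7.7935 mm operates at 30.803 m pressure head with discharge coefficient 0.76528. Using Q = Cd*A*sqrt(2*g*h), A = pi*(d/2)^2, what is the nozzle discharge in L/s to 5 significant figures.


A = pi*(7.7935e-3/2)^2 = 4.770402e-05 m^2
Q = 0.76528 * 4.770402e-05 * sqrt(2*9.81*30.803) * 1000 = 0.89747 L/s
Therefore the nozzle discharge = 0.89747 L/s.


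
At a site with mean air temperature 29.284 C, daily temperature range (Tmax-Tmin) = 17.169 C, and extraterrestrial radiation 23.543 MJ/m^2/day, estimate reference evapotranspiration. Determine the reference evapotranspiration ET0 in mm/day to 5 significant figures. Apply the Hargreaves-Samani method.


Approach: apply the Hargreaves-Samani method, ET0 = 0.0023*(Tmean+17.8)*sqrt(Tmax-Tmin)*0.408*Ra.
ET0 = 0.0023*(29.284+17.8)*sqrt(17.169)*0.408*23.543 = 4.3102 mm/day
Therefore the reference evapotranspiration ET0 = 4.3102 mm/day.


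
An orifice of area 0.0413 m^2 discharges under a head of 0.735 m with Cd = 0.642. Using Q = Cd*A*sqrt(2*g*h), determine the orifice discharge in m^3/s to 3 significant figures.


Q = 0.642 * 0.0413 * sqrt(2*9.81*0.735) = 0.101 m^3/s
Therefore the orifice discharge = 0.101 m^3/s.


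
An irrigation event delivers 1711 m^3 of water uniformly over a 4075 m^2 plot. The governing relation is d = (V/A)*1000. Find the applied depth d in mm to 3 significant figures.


d = (1711 / 4075) * 1000 = 420 mm
Therefore the applied depth d = 420 mm.


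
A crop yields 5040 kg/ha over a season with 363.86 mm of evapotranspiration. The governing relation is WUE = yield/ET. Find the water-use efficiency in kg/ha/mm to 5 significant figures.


WUE = 5040 / 363.86 = 13.851 kg/ha/mm
Therefore the water-use efficiency = 13.851 kg/ha/mm.


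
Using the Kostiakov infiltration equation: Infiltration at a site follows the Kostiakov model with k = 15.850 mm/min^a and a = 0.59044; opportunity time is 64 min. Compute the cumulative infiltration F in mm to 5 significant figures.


Approach: apply the Kostiakov infiltration equation, F = k*t^a.
F = 15.850 * 64^0.59044 = 184.70 mm
Therefore the cumulative infiltration F = 184.70 mm.


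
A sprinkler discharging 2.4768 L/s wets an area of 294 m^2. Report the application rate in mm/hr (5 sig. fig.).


Approach: apply the application rate relation, rate = (Q/A)*3600.
rate = (2.4768 / 294) * 3600 = 30.328 mm/hr
Therefore the application rate = 30.328 mm/hr.


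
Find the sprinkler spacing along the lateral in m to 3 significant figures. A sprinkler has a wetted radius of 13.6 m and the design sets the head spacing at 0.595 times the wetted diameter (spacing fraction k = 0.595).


Approach: apply the sprinkler spacing rule (spacing as a fraction of wetted diameter), S = k*(2*R).
S = 0.595 * (2 * 13.6) = 16.2 m
Therefore the sprinkler spacing along the lateral = 16.2 m.


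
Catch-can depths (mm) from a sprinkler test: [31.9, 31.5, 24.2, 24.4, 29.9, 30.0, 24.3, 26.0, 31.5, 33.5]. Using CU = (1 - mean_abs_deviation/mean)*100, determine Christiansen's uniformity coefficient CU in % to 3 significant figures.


mean = 28.720 mm
mean |d_i - mean| = 3.1960 mm
CU = (1 - 3.1960/28.720)*100 = 88.9 %
Therefore Christiansen's uniformity coefficient CU = 88.9 %.


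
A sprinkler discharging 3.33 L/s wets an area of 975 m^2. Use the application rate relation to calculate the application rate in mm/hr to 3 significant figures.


Approach: apply the application rate relation, rate = (Q/A)*3600.
rate = (3.33 / 975) * 3600 = 12.3 mm/hr
Therefore the application rate = 12.3 mm/hr.


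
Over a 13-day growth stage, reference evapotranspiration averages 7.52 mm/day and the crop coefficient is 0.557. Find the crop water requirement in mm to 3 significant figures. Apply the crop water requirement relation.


Approach: apply the crop water requirement relation, CWR = ET0 * Kc * days.
CWR = 7.52 * 0.557 * 13 = 54.5 mm
Therefore the crop water requirement = 54.5 mm.


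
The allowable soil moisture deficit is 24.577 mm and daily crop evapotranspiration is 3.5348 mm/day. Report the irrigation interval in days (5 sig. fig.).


Approach: apply the irrigation interval relation, interval = SMD / ETc.
interval = 24.577 / 3.5348 = 6.9529 days
Therefore the irrigation interval = 6.9529 days.


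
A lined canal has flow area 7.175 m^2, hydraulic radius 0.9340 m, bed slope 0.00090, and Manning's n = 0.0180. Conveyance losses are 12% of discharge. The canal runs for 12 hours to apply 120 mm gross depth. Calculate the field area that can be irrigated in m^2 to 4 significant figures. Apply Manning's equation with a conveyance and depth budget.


Approach: apply Manning's equation with a conveyance and depth budget, Q = (1/n)*A*R^(2/3)*S^(1/2); Q_field = Q*(1-loss); Area = Q_field*t/(d/1000).
Step 1 — canal discharge (Manning's equation):
  Q = (1/0.0180) * 7.175 * 0.9340^(2/3) * 0.00090^(1/2) = 11.4262 m^3/s
Step 2 — delivered flow: Q_field = 11.4262*(1 - 12/100) = 10.0551 m^3/s
Step 3 — volume delivered: V = 10.0551 * 12*3600 = 434379 m^3
Step 4 — area served: A = V / (depth/1000) = 434379 / 0.12 = 3620000 m^2
Therefore the field area that can be irrigated = 3620000 m^2.


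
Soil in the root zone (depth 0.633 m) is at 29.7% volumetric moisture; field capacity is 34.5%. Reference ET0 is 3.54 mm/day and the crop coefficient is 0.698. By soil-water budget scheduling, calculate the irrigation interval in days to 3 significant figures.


Approach: apply soil-water budget scheduling, SMD = (FC-theta)/100*depth*1000; ETc = ET0*Kc; interval = SMD/ETc.
Step 1 — soil moisture deficit:
  SMD = (34.5 - 29.7)/100 * 0.633 * 1000 = 30.384 mm
Step 2 — daily crop ET (ETc = ET0*Kc):
  ETc = 3.54 * 0.698 = 2.4709 mm/day
Step 3 — irrigation interval (SMD/ETc):
  interval = 30.384 / 2.4709 = 12.3 days
Therefore the irrigation interval = 12.3 days.


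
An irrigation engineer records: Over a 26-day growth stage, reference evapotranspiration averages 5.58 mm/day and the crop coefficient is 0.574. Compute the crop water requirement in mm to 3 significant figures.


Approach: apply the crop water requirement relation, CWR = ET0 * Kc * days.
CWR = 5.58 * 0.574 * 26 = 83.3 mm
Therefore the crop water requirement = 83.3 mm.


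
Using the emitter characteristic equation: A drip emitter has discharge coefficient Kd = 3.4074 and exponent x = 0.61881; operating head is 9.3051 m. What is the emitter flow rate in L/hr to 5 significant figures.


Approach: apply the emitter characteristic equation, q = Kd * h^x.
q = 3.4074 * 9.3051^0.61881 = 13.548 L/hr
Therefore the emitter flow rate = 13.548 L/hr.


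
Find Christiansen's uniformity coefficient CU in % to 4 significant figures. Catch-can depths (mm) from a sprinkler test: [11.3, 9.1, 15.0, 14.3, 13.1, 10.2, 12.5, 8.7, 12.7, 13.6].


Approach: apply Christiansen's uniformity coefficient, CU = (1 - mean_abs_deviation/mean)*100.
mean = 12.0500 mm
mean |d_i - mean| = 1.78000 mm
CU = (1 - 1.78000/12.0500)*100 = 85.23 %
Therefore Christiansen's uniformity coefficient CU = 85.23 %.


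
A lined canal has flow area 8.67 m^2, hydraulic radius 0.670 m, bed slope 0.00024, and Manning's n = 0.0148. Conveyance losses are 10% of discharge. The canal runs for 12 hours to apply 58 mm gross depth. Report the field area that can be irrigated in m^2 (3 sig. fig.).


Approach: apply Manning's equation with a conveyance and depth budget, Q = (1/n)*A*R^(2/3)*S^(1/2); Q_field = Q*(1-loss); Area = Q_field*t/(d/1000).
Step 1 — canal discharge (Manning's equation):
  Q = (1/0.0148) * 8.67 * 0.670^(2/3) * 0.00024^(1/2) = 6.9488 m^3/s
Step 2 — delivered flow: Q_field = 6.9488*(1 - 10/100) = 6.2540 m^3/s
Step 3 — volume delivered: V = 6.2540 * 12*3600 = 270170 m^3
Step 4 — area served: A = V / (depth/1000) = 270170 / 0.058 = 4660000 m^2
Therefore the field area that can be irrigated = 4660000 m^2.


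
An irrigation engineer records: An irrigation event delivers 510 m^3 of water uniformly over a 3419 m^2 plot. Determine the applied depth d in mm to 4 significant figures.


Approach: apply depth from volume over area, d = (V/A)*1000.
d = (510 / 3419) * 1000 = 149.2 mm
Therefore the applied depth d = 149.2 mm.


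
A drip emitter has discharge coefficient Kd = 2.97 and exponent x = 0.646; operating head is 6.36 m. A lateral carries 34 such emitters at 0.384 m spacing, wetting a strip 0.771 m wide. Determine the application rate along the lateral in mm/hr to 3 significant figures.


Approach: apply the emitter equation with a lateral mass balance, q = Kd*h^x; Q = n*q; rate = Q/(n*spacing*width).
Step 1 — single emitter flow (q = Kd*h^x):
  q = 2.97 * 6.36^0.646 = 9.8127 L/hr
Step 2 — total lateral flow: Q = 34 * 9.8127 = 333.63 L/hr
Step 3 — wetted area: A = 34 * 0.384 * 0.771 = 10.066 m^2
Step 4 — application rate: Q/A = 333.63/10.066 = 33.1 mm/hr
Therefore the application rate along the lateral = 33.1 mm/hr.


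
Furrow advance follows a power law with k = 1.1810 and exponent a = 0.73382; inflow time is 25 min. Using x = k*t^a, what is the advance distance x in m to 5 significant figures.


x = 1.1810 * 25^0.73382 = 12.534 m
Therefore the advance distance x = 12.534 m.


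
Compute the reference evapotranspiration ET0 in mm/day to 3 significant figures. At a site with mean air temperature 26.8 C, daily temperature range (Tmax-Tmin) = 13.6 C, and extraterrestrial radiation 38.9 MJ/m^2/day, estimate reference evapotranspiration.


Approach: apply the Hargreaves-Samani method, ET0 = 0.0023*(Tmean+17.8)*sqrt(Tmax-Tmin)*0.408*Ra.
ET0 = 0.0023*(26.8+17.8)*sqrt(13.6)*0.408*38.9 = 6.00 mm/day
Therefore the reference evapotranspiration ET0 = 6.00 mm/day.


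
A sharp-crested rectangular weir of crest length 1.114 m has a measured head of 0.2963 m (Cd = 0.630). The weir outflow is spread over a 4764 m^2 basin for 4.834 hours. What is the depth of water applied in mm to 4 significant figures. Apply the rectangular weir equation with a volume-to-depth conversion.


Approach: apply the rectangular weir equation with a volume-to-depth conversion, Q = (2/3)*Cd*L*sqrt(2g)*H^1.5; d = Q*t/A * 1000.
Step 1 — weir discharge:
  Q = (2/3)*0.630*1.114*sqrt(2*9.81)*0.2963^1.5 = 0.334258 m^3/s
Step 2 — volume: V = 0.334258 * 4.834*3600 = 5816.89 m^3
Step 3 — depth: d = V/A * 1000 = 5816.89/4764 * 1000 = 1221 mm
Therefore the depth of water applied = 1221 mm.


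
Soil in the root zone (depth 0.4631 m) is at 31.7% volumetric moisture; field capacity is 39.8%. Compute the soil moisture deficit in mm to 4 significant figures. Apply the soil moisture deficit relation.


Approach: apply the soil moisture deficit relation, SMD = (FC - theta)/100 * depth * 1000.
SMD = (39.8 - 31.7)/100 * 0.4631 * 1000 = 37.51 mm
Therefore the soil moisture deficit = 37.51 mm.


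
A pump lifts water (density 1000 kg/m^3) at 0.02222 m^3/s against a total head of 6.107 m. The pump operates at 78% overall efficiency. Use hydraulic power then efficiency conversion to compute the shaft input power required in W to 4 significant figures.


Approach: apply hydraulic power then efficiency conversion, P = rho*g*Q*H; P_in = P/eta.
Step 1 — hydraulic power (P = rho*g*Q*H):
  P = 1000 * 9.81 * 0.02222 * 6.107 = 1331.19 W
Step 2 — input power: P_in = P/eta = 1331.19 / 0.78 = 1707 W
Therefore the shaft input power required = 1707 W.


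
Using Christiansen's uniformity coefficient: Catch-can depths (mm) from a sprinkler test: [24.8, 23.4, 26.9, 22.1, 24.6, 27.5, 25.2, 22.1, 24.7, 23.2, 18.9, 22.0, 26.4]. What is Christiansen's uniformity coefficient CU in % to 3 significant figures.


Approach: apply Christiansen's uniformity coefficient, CU = (1 - mean_abs_deviation/mean)*100.
mean = 23.985 mm
mean |d_i - mean| = 1.8781 mm
CU = (1 - 1.8781/23.985)*100 = 92.2 %
Therefore Christiansen's uniformity coefficient CU = 92.2 %.


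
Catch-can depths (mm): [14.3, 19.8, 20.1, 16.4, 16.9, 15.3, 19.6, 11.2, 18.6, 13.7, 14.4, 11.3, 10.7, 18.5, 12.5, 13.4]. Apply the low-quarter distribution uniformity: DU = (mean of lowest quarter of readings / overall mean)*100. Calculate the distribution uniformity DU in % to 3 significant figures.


sorted lowest 4 of 16: [10.7, 11.2, 11.3, 12.5] -> mean = 11.425 mm
overall mean = 15.419 mm
DU = (11.425/15.419)*100 = 74.1 %
Therefore the distribution uniformity DU = 74.1 %.


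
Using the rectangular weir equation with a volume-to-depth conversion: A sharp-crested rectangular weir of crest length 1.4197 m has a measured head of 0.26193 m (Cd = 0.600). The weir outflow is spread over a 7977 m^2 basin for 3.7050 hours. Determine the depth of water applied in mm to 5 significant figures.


Approach: apply the rectangular weir equation with a volume-to-depth conversion, Q = (2/3)*Cd*L*sqrt(2g)*H^1.5; d = Q*t/A * 1000.
Step 1 — weir discharge:
  Q = (2/3)*0.600*1.4197*sqrt(2*9.81)*0.26193^1.5 = 0.3371972 m^3/s
Step 2 — volume: V = 0.3371972 * 3.7050*3600 = 4497.536 m^3
Step 3 — depth: d = V/A * 1000 = 4497.536/7977 * 1000 = 563.81 mm
Therefore the depth of water applied = 563.81 mm.


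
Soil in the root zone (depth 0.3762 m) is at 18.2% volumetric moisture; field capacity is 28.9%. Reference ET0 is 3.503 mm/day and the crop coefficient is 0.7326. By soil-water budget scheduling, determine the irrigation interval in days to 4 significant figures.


Approach: apply soil-water budget scheduling, SMD = (FC-theta)/100*depth*1000; ETc = ET0*Kc; interval = SMD/ETc.
Step 1 — soil moisture deficit:
  SMD = (28.9 - 18.2)/100 * 0.3762 * 1000 = 40.2534 mm
Step 2 — daily crop ET (ETc = ET0*Kc):
  ETc = 3.503 * 0.7326 = 2.56630 mm/day
Step 3 — irrigation interval (SMD/ETc):
  interval = 40.2534 / 2.56630 = 15.69 days
Therefore the irrigation interval = 15.69 days.


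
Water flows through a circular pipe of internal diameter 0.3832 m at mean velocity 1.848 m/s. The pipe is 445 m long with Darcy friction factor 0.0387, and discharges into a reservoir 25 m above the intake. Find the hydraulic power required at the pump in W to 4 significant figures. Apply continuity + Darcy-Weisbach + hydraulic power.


Approach: apply continuity + Darcy-Weisbach + hydraulic power, Q = A*v; hf = f*(L/D)*(v^2/(2g)); H = static + hf; P = rho*g*Q*H.
Step 1 — flow rate (continuity, Q = A*v):
  A = pi*(0.3832/2)^2 = 0.115330 m^2
  Q = 0.115330 * 1.848 = 0.213129 m^3/s
Step 2 — friction head loss (Darcy-Weisbach):
  hf = 0.0387 * (445/0.3832) * (1.848^2 / (2*9.81))
  hf = 7.82259 m
Step 3 — total head: H = 25 + 7.82259 = 32.8226 m
Step 4 — hydraulic power (P = rho*g*Q*H):
  P = 1000 * 9.81 * 0.213129 * 32.8226 = 68630 W
Therefore the hydraulic power required at the pump = 68630 W.


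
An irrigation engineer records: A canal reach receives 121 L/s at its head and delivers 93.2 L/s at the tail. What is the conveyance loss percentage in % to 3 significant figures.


Approach: apply the conveyance loss ratio, loss% = ((Q_head - Q_tail)/Q_head)*100.
loss = ((121 - 93.2)/121)*100 = 23.0 %
Therefore the conveyance loss percentage = 23.0 %.


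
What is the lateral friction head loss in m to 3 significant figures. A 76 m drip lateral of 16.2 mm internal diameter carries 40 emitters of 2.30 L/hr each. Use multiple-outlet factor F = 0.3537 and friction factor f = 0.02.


Approach: apply Darcy-Weisbach with the multiple-outlet F-factor, Q = n*q/(3600*1000) m^3/s; v = Q/A; hf = F*f*(L/D)*(v^2/(2g)).
Q = 40*2.30/(3600*1000) = 2.5556e-05 m^3/s
A = pi*(16.2e-3/2)^2 = 2.0612e-04 m^2, so v = Q/A = 0.12398 m/s
hf = 0.3537*0.02*(76/0.0162)*(0.12398^2/(2*9.81)) = 0.0260 m
Therefore the lateral friction head loss = 0.0260 m.


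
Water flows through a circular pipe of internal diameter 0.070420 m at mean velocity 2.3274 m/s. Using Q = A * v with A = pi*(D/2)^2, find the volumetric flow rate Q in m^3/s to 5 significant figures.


A = pi*(0.070420/2)^2 = 0.003894771 m^2
Q = 0.003894771 * 2.3274 = 0.0090647 m^3/s
Therefore the volumetric flow rate Q = 0.0090647 m^3/s.


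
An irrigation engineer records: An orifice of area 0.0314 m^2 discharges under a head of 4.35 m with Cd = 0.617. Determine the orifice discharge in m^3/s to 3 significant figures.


Approach: apply the orifice equation, Q = Cd*A*sqrt(2*g*h).
Q = 0.617 * 0.0314 * sqrt(2*9.81*4.35) = 0.179 m^3/s
Therefore the orifice discharge = 0.179 m^3/s.


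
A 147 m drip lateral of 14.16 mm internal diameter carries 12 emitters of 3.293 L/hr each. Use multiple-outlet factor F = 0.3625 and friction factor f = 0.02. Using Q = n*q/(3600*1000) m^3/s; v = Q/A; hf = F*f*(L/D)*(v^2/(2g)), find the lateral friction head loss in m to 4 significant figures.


Q = 12*3.293/(3600*1000) = 1.09767e-05 m^3/s
A = pi*(14.16e-3/2)^2 = 1.57477e-04 m^2, so v = Q/A = 0.0697034 m/s
hf = 0.3625*0.02*(147/0.01416)*(0.0697034^2/(2*9.81)) = 0.01864 m
Therefore the lateral friction head loss = 0.01864 m.


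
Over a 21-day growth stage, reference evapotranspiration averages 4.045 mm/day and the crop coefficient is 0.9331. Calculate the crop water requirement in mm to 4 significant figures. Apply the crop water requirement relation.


Approach: apply the crop water requirement relation, CWR = ET0 * Kc * days.
CWR = 4.045 * 0.9331 * 21 = 79.26 mm
Therefore the crop water requirement = 79.26 mm.


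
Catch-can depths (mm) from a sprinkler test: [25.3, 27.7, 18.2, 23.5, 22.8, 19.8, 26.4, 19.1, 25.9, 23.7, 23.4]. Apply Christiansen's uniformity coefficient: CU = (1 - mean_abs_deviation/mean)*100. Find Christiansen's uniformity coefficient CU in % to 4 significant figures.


mean = 23.2545 mm
mean |d_i - mean| = 2.38512 mm
CU = (1 - 2.38512/23.2545)*100 = 89.74 %
Therefore Christiansen's uniformity coefficient CU = 89.74 %.


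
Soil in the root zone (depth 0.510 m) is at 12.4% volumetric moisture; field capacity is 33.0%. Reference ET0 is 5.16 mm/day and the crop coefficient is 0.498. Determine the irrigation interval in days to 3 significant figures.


Approach: apply soil-water budget scheduling, SMD = (FC-theta)/100*depth*1000; ETc = ET0*Kc; interval = SMD/ETc.
Step 1 — soil moisture deficit:
  SMD = (33.0 - 12.4)/100 * 0.510 * 1000 = 105.06 mm
Step 2 — daily crop ET (ETc = ET0*Kc):
  ETc = 5.16 * 0.498 = 2.5697 mm/day
Step 3 — irrigation interval (SMD/ETc):
  interval = 105.06 / 2.5697 = 40.9 days
Therefore the irrigation interval = 40.9 days.


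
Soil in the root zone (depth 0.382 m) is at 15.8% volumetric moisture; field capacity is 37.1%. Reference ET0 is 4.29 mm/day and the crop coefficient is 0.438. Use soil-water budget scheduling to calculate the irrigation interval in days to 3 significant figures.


Approach: apply soil-water budget scheduling, SMD = (FC-theta)/100*depth*1000; ETc = ET0*Kc; interval = SMD/ETc.
Step 1 — soil moisture deficit:
  SMD = (37.1 - 15.8)/100 * 0.382 * 1000 = 81.366 mm
Step 2 — daily crop ET (ETc = ET0*Kc):
  ETc = 4.29 * 0.438 = 1.8790 mm/day
Step 3 — irrigation interval (SMD/ETc):
  interval = 81.366 / 1.8790 = 43.3 days
Therefore the irrigation interval = 43.3 days.


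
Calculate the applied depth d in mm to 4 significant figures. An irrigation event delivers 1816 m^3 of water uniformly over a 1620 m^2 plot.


Approach: apply depth from volume over area, d = (V/A)*1000.
d = (1816 / 1620) * 1000 = 1121 mm
Therefore the applied depth d = 1121 mm.


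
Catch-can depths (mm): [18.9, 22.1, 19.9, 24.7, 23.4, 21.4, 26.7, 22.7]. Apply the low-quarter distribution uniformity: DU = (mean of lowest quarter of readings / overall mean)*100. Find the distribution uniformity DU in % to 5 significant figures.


sorted lowest 2 of 8: [18.9, 19.9] -> mean = 19.40000 mm
overall mean = 22.47500 mm
DU = (19.40000/22.47500)*100 = 86.318 %
Therefore the distribution uniformity DU = 86.318 %.


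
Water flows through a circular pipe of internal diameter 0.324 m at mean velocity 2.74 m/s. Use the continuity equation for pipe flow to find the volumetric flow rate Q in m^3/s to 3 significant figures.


Approach: apply the continuity equation for pipe flow, Q = A * v with A = pi*(D/2)^2.
A = pi*(0.324/2)^2 = 0.082448 m^2
Q = 0.082448 * 2.74 = 0.226 m^3/s
Therefore the volumetric flow rate Q = 0.226 m^3/s.


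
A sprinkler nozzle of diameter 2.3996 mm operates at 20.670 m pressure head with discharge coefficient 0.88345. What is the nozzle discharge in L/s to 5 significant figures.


Approach: apply the orifice equation, Q = Cd*A*sqrt(2*g*h), A = pi*(d/2)^2.
A = pi*(2.3996e-3/2)^2 = 4.522386e-06 m^2
Q = 0.88345 * 4.522386e-06 * sqrt(2*9.81*20.670) * 1000 = 0.080458 L/s
Therefore the nozzle discharge = 0.080458 L/s.


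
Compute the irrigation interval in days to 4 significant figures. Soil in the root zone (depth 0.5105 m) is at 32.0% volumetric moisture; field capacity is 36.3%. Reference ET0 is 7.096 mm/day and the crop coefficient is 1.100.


Approach: apply soil-water budget scheduling, SMD = (FC-theta)/100*depth*1000; ETc = ET0*Kc; interval = SMD/ETc.
Step 1 — soil moisture deficit:
  SMD = (36.3 - 32.0)/100 * 0.5105 * 1000 = 21.9515 mm
Step 2 — daily crop ET (ETc = ET0*Kc):
  ETc = 7.096 * 1.100 = 7.80560 mm/day
Step 3 — irrigation interval (SMD/ETc):
  interval = 21.9515 / 7.80560 = 2.812 days
Therefore the irrigation interval = 2.812 days.


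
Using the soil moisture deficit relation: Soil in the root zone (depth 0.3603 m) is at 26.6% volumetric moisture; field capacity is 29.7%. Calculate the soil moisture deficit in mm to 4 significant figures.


Approach: apply the soil moisture deficit relation, SMD = (FC - theta)/100 * depth * 1000.
SMD = (29.7 - 26.6)/100 * 0.3603 * 1000 = 11.17 mm
Therefore the soil moisture deficit = 11.17 mm.


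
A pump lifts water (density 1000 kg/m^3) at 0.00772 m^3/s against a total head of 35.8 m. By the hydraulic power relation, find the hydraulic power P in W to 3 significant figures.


Approach: apply the hydraulic power relation, P = rho*g*Q*H.
P = 1000 * 9.81 * 0.00772 * 35.8 = 2710 W
Therefore the hydraulic power P = 2710 W.


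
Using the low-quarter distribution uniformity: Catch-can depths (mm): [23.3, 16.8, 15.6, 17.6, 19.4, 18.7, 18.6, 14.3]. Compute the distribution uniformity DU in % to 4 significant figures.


Approach: apply the low-quarter distribution uniformity, DU = (mean of lowest quarter of readings / overall mean)*100.
sorted lowest 2 of 8: [14.3, 15.6] -> mean = 14.9500 mm
overall mean = 18.0375 mm
DU = (14.9500/18.0375)*100 = 82.88 %
Therefore the distribution uniformity DU = 82.88 %.


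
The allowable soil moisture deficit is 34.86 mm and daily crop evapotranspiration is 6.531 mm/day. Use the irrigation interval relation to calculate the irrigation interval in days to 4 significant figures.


Approach: apply the irrigation interval relation, interval = SMD / ETc.
interval = 34.86 / 6.531 = 5.338 days
Therefore the irrigation interval = 5.338 days.


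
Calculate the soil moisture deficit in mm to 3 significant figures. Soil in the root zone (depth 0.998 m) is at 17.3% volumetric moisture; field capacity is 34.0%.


Approach: apply the soil moisture deficit relation, SMD = (FC - theta)/100 * depth * 1000.
SMD = (34.0 - 17.3)/100 * 0.998 * 1000 = 167 mm
Therefore the soil moisture deficit = 167 mm.


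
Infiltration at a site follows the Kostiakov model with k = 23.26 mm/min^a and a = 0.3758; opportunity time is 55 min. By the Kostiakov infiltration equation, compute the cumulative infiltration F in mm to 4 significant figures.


Approach: apply the Kostiakov infiltration equation, F = k*t^a.
F = 23.26 * 55^0.3758 = 104.9 mm
Therefore the cumulative infiltration F = 104.9 mm.


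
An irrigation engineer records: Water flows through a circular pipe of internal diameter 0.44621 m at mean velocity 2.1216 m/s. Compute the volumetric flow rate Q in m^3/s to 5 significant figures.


Approach: apply the continuity equation for pipe flow, Q = A * v with A = pi*(D/2)^2.
A = pi*(0.44621/2)^2 = 0.1563754 m^2
Q = 0.1563754 * 2.1216 = 0.33177 m^3/s
Therefore the volumetric flow rate Q = 0.33177 m^3/s.


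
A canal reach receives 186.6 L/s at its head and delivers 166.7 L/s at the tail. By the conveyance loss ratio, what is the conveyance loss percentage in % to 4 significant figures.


Approach: apply the conveyance loss ratio, loss% = ((Q_head - Q_tail)/Q_head)*100.
loss = ((186.6 - 166.7)/186.6)*100 = 10.66 %
Therefore the conveyance loss percentage = 10.66 %.


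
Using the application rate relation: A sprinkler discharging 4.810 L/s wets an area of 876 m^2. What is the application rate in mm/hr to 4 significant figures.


Approach: apply the application rate relation, rate = (Q/A)*3600.
rate = (4.810 / 876) * 3600 = 19.77 mm/hr
Therefore the application rate = 19.77 mm/hr.


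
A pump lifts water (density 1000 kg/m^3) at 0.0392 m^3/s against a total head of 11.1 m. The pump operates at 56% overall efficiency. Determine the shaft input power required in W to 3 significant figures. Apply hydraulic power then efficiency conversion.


Approach: apply hydraulic power then efficiency conversion, P = rho*g*Q*H; P_in = P/eta.
Step 1 — hydraulic power (P = rho*g*Q*H):
  P = 1000 * 9.81 * 0.0392 * 11.1 = 4268.5 W
Step 2 — input power: P_in = P/eta = 4268.5 / 0.56 = 7620 W
Therefore the shaft input power required = 7620 W.
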